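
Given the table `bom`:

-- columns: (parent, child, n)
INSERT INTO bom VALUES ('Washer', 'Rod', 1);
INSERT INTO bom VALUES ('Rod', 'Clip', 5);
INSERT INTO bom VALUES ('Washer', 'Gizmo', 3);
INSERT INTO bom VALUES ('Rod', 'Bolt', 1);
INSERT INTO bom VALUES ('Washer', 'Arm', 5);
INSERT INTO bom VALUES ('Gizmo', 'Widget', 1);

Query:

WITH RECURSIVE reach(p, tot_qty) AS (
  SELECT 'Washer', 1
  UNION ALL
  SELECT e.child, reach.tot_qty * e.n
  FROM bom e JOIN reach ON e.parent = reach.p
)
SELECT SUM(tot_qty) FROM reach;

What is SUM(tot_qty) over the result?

19

Base: (Washer, tot_qty=1).
Iteration 1: components of {Washer} -> Arm = 1*5 = 5, Gizmo = 1*3 = 3, Rod = 1*1 = 1.
Iteration 2: components of {Arm,Gizmo,Rod} -> Bolt = 1*1 = 1, Clip = 1*5 = 5, Widget = 3*1 = 3.
Iteration 3: no further components; recursion stops.
SUM(tot_qty) = 1 + 1 + 3 + 5 + 5 + 1 + 3 = 19.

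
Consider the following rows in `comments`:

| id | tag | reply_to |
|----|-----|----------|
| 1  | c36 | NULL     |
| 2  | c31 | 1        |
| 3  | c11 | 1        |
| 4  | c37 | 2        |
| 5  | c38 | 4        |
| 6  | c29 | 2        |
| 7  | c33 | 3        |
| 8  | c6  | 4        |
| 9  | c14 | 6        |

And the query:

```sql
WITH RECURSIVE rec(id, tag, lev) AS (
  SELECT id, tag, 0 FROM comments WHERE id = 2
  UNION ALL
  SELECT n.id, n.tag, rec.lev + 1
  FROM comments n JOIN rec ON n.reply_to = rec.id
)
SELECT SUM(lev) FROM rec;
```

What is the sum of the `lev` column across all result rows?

Base: id=2 (c31) at lev 0.
Iteration 1: rows with reply_to in {2} -> c37 (id 4, lev 1), c29 (id 6, lev 1).
Iteration 2: rows with reply_to in {4,6} -> c38 (id 5, lev 2), c6 (id 8, lev 2), c14 (id 9, lev 2).
Iteration 3: no rows with reply_to in {5,8,9}; recursion stops.
SUM(lev) = 0 + 1 + 1 + 2 + 2 + 2 = 8.

8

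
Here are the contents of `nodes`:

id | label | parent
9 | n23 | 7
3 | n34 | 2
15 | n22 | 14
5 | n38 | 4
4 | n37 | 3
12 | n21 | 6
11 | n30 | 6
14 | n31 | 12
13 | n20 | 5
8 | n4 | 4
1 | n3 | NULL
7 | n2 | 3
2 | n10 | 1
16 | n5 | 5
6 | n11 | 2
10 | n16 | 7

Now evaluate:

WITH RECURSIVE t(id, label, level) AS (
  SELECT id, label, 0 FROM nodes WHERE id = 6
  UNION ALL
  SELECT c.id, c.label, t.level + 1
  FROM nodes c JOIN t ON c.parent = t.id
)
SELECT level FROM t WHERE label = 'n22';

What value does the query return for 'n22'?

3

Base: id=6 (n11) at level 0.
Iteration 1: rows with parent in {6} -> n30 (id 11, level 1), n21 (id 12, level 1).
Iteration 2: rows with parent in {11,12} -> n31 (id 14, level 2).
Iteration 3: rows with parent in {14} -> n22 (id 15, level 3).
Iteration 4: no rows with parent in {15}; recursion stops.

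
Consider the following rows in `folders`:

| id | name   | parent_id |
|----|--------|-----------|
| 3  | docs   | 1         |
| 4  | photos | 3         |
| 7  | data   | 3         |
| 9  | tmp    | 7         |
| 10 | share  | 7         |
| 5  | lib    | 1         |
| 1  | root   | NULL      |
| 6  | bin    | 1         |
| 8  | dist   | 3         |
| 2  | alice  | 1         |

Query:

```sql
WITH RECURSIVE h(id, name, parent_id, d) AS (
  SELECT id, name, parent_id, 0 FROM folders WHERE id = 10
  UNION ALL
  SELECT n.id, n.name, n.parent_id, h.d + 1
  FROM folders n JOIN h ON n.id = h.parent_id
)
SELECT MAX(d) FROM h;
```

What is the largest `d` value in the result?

3

Base: id=10 (share), parent_id=7, d 0.
Iteration 1: join on id=7 -> data (id 7, parent_id=3, d 1).
Iteration 2: join on id=3 -> docs (id 3, parent_id=1, d 2).
Iteration 3: join on id=1 -> root (id 1, parent_id=NULL, d 3).
Iteration 4: parent_id is NULL; no match; recursion stops.
d values: 0, 1, 2, 3; the maximum is 3.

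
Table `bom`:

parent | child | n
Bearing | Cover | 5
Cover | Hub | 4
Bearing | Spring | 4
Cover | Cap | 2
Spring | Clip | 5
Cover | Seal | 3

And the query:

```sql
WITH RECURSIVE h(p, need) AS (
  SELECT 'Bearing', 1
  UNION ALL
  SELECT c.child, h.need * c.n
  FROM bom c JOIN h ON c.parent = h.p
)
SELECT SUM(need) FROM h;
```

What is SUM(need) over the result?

Base: (Bearing, need=1).
Iteration 1: components of {Bearing} -> Cover = 1*5 = 5, Spring = 1*4 = 4.
Iteration 2: components of {Cover,Spring} -> Cap = 5*2 = 10, Clip = 4*5 = 20, Hub = 5*4 = 20, Seal = 5*3 = 15.
Iteration 3: no further components; recursion stops.
SUM(need) = 1 + 5 + 4 + 20 + 10 + 15 + 20 = 75.

75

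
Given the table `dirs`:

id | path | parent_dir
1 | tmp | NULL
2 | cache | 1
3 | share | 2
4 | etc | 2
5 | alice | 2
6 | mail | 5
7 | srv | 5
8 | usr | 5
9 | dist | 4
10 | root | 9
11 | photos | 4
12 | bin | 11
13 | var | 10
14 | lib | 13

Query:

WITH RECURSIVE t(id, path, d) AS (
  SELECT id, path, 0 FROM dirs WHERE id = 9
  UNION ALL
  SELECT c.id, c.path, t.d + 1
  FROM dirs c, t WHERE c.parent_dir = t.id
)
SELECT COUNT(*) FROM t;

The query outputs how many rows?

Base: id=9 (dist) at d 0.
Iteration 1: rows with parent_dir in {9} -> root (id 10, d 1).
Iteration 2: rows with parent_dir in {10} -> var (id 13, d 2).
Iteration 3: rows with parent_dir in {13} -> lib (id 14, d 3).
Iteration 4: no rows with parent_dir in {14}; recursion stops.
Total rows emitted: 4.

4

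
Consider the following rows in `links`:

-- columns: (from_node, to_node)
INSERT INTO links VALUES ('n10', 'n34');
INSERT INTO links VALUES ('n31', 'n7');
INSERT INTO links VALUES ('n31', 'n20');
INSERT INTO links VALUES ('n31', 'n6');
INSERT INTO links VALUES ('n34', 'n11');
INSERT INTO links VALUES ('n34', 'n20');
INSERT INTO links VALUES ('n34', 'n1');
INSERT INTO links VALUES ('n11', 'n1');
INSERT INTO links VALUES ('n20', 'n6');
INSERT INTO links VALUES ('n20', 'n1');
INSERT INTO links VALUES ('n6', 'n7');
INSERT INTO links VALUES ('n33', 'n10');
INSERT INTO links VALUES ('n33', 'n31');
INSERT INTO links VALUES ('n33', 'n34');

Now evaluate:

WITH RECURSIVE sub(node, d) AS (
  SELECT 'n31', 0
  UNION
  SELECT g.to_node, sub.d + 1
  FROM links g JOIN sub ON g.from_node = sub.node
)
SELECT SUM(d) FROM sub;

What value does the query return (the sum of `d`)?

12

Base: (n31, d=0).
Iteration 1: edges from {n31} -> (n20, d=1), (n6, d=1), (n7, d=1).
Iteration 2: edges from {n20,n6,n7} -> (n1, d=2), (n6, d=2), (n7, d=2).
Iteration 3: edges from {n1,n6,n7} -> (n7, d=3).
Iteration 4: no outgoing edges from {n7}; recursion stops.
SUM(d) = 0 + 1 + 1 + 1 + 2 + 2 + 2 + 3 = 12.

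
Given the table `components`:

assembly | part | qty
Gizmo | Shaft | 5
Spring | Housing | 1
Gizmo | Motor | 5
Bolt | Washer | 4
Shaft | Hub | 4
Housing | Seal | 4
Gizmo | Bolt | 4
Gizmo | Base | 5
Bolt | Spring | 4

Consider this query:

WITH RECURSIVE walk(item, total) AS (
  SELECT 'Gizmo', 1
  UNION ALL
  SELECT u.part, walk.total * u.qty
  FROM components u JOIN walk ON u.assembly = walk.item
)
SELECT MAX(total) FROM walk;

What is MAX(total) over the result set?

64

Base: (Gizmo, total=1).
Iteration 1: components of {Gizmo} -> Base = 1*5 = 5, Bolt = 1*4 = 4, Motor = 1*5 = 5, Shaft = 1*5 = 5.
Iteration 2: components of {Base,Bolt,Motor,Shaft} -> Hub = 5*4 = 20, Spring = 4*4 = 16, Washer = 4*4 = 16.
Iteration 3: components of {Hub,Spring,Washer} -> Housing = 16*1 = 16.
Iteration 4: components of {Housing} -> Seal = 16*4 = 64.
Iteration 5: no further components; recursion stops.
total values: 1, 5, 4, 5, 5, 20, 16, 16, 16, 64; the maximum is 64.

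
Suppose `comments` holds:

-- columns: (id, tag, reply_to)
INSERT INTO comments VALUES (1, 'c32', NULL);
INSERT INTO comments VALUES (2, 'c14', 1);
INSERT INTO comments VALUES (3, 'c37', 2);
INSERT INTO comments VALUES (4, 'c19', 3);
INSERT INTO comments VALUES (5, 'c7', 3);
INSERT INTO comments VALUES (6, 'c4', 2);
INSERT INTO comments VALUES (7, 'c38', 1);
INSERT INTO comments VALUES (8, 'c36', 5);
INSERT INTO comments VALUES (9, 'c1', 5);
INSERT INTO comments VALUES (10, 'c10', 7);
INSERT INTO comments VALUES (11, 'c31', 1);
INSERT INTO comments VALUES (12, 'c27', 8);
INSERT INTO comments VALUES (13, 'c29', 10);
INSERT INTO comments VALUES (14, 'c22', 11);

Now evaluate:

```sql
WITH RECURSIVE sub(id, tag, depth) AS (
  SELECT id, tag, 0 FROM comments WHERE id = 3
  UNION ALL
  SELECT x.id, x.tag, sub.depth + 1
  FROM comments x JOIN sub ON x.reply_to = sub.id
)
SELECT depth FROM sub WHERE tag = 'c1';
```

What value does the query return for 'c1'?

Base: id=3 (c37) at depth 0.
Iteration 1: rows with reply_to in {3} -> c19 (id 4, depth 1), c7 (id 5, depth 1).
Iteration 2: rows with reply_to in {4,5} -> c36 (id 8, depth 2), c1 (id 9, depth 2).
Iteration 3: rows with reply_to in {8,9} -> c27 (id 12, depth 3).
Iteration 4: no rows with reply_to in {12}; recursion stops.

2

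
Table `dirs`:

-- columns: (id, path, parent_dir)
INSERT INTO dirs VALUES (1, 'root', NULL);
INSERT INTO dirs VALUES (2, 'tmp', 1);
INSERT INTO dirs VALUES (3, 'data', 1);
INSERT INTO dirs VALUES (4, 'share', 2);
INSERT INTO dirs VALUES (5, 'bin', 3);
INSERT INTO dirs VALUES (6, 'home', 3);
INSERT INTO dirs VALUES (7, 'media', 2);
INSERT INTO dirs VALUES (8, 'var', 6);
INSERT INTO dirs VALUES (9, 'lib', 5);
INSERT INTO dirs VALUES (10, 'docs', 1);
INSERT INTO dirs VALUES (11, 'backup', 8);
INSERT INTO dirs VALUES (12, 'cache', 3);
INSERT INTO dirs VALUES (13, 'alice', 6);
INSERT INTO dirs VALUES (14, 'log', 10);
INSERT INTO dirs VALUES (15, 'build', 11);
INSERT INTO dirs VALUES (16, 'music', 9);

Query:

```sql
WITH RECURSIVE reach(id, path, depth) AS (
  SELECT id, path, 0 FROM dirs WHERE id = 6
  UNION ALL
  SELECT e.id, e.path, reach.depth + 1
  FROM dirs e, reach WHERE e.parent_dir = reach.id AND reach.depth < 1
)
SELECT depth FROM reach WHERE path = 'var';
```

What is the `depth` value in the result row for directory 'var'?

1

Base: id=6 (home) at depth 0.
Iteration 1: rows with parent_dir in {6} -> var (id 8, depth 1), alice (id 13, depth 1).
Iteration 2: depth < 1 fails for all current rows; recursion stops.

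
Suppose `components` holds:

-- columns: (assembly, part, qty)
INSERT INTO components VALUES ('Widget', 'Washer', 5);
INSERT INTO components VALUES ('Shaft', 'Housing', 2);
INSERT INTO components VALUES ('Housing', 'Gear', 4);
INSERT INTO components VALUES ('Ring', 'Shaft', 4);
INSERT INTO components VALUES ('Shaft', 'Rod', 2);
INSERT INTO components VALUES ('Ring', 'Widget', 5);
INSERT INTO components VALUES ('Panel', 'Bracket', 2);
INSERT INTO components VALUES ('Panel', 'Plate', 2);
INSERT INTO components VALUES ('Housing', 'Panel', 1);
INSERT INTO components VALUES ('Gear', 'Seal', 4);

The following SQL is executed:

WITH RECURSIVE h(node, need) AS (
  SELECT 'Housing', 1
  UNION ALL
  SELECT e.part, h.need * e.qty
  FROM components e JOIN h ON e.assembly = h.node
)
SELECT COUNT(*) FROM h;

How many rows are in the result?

6

Base: (Housing, need=1).
Iteration 1: components of {Housing} -> Gear = 1*4 = 4, Panel = 1*1 = 1.
Iteration 2: components of {Gear,Panel} -> Bracket = 1*2 = 2, Plate = 1*2 = 2, Seal = 4*4 = 16.
Iteration 3: no further components; recursion stops.
Total rows emitted: 6.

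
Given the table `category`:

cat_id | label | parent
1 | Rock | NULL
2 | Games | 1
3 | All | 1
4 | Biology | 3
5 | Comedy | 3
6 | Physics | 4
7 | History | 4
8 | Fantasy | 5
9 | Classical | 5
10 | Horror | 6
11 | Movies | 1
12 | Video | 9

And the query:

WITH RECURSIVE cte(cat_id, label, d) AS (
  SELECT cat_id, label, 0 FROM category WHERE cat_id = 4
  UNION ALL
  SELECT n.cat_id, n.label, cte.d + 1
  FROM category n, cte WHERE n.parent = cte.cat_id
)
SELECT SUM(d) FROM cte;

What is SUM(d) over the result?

4

Base: cat_id=4 (Biology) at d 0.
Iteration 1: rows with parent in {4} -> Physics (id 6, d 1), History (id 7, d 1).
Iteration 2: rows with parent in {6,7} -> Horror (id 10, d 2).
Iteration 3: no rows with parent in {10}; recursion stops.
SUM(d) = 0 + 1 + 1 + 2 = 4.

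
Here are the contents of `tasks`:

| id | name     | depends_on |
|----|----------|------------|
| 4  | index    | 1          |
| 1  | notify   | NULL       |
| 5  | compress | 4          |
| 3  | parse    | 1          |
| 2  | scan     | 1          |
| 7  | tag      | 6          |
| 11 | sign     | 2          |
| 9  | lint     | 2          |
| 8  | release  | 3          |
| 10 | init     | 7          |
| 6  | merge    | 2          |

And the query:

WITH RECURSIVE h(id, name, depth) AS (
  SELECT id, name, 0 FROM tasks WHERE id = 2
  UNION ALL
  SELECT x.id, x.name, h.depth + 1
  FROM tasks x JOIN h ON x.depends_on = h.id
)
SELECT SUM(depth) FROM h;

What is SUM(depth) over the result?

8

Base: id=2 (scan) at depth 0.
Iteration 1: rows with depends_on in {2} -> merge (id 6, depth 1), lint (id 9, depth 1), sign (id 11, depth 1).
Iteration 2: rows with depends_on in {6,9,11} -> tag (id 7, depth 2).
Iteration 3: rows with depends_on in {7} -> init (id 10, depth 3).
Iteration 4: no rows with depends_on in {10}; recursion stops.
SUM(depth) = 0 + 1 + 1 + 1 + 2 + 3 = 8.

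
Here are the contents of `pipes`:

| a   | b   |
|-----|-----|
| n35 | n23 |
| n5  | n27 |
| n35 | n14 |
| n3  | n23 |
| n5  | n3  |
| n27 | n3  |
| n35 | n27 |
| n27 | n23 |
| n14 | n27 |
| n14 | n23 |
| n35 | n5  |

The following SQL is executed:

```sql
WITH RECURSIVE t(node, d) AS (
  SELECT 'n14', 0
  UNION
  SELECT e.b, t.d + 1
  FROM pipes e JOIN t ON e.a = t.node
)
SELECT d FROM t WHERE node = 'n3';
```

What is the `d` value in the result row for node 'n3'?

Base: (n14, d=0).
Iteration 1: edges from {n14} -> (n23, d=1), (n27, d=1).
Iteration 2: edges from {n23,n27} -> (n23, d=2), (n3, d=2).
Iteration 3: edges from {n23,n3} -> (n23, d=3).
Iteration 4: no outgoing edges from {n23}; recursion stops.

2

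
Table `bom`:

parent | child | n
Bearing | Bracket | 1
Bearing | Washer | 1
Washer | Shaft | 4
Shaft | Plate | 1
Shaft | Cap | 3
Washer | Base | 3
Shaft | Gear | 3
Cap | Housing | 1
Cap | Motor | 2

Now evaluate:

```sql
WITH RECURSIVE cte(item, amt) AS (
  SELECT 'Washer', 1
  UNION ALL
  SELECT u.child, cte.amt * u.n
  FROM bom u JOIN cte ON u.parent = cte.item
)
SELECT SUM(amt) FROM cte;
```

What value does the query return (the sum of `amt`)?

Base: (Washer, amt=1).
Iteration 1: components of {Washer} -> Base = 1*3 = 3, Shaft = 1*4 = 4.
Iteration 2: components of {Base,Shaft} -> Cap = 4*3 = 12, Gear = 4*3 = 12, Plate = 4*1 = 4.
Iteration 3: components of {Cap,Gear,Plate} -> Housing = 12*1 = 12, Motor = 12*2 = 24.
Iteration 4: no further components; recursion stops.
SUM(amt) = 1 + 4 + 3 + 4 + 12 + 12 + 12 + 24 = 72.

72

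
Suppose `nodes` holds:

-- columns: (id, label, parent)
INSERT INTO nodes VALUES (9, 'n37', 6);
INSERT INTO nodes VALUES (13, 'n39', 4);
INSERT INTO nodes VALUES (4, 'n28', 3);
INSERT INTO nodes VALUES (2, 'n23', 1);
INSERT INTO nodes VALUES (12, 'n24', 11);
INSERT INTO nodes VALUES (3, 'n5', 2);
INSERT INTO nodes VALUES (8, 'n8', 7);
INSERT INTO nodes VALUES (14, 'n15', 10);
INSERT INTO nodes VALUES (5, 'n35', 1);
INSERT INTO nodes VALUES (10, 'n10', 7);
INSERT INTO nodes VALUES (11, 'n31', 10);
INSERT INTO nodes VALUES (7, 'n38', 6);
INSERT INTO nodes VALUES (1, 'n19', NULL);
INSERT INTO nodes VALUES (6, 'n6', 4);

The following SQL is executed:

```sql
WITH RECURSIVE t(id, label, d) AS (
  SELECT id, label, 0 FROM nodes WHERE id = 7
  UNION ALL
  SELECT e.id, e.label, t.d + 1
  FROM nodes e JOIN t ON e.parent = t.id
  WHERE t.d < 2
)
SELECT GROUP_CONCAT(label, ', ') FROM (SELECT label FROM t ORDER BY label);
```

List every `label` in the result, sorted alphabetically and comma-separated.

n10, n15, n31, n38, n8

Base: id=7 (n38) at d 0.
Iteration 1: rows with parent in {7} -> n8 (id 8, d 1), n10 (id 10, d 1).
Iteration 2: rows with parent in {8,10} -> n31 (id 11, d 2), n15 (id 14, d 2).
Iteration 3: d < 2 fails for all current rows; recursion stops.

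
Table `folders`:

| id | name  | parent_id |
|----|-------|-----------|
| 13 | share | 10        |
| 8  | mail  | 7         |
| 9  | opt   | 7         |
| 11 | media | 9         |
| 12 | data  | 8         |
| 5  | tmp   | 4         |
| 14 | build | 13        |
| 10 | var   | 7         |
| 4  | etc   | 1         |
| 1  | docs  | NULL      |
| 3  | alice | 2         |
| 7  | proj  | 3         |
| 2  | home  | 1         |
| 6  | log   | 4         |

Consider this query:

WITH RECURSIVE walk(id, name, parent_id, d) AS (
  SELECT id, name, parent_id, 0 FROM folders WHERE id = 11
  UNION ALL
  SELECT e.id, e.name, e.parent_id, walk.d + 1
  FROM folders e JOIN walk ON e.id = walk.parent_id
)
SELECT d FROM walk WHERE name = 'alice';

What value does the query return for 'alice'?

Base: id=11 (media), parent_id=9, d 0.
Iteration 1: join on id=9 -> opt (id 9, parent_id=7, d 1).
Iteration 2: join on id=7 -> proj (id 7, parent_id=3, d 2).
Iteration 3: join on id=3 -> alice (id 3, parent_id=2, d 3).
Iteration 4: join on id=2 -> home (id 2, parent_id=1, d 4).
Iteration 5: join on id=1 -> docs (id 1, parent_id=NULL, d 5).
Iteration 6: parent_id is NULL; no match; recursion stops.

3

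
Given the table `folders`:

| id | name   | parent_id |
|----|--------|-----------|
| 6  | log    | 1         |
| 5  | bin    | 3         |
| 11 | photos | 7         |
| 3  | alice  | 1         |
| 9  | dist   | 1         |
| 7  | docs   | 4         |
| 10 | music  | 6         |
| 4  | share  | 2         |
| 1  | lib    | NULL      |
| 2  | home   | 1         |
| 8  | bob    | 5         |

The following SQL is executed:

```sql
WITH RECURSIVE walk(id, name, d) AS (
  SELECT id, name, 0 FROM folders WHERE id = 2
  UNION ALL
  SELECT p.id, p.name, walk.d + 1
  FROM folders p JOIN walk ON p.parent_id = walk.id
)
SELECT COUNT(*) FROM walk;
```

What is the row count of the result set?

4

Base: id=2 (home) at d 0.
Iteration 1: rows with parent_id in {2} -> share (id 4, d 1).
Iteration 2: rows with parent_id in {4} -> docs (id 7, d 2).
Iteration 3: rows with parent_id in {7} -> photos (id 11, d 3).
Iteration 4: no rows with parent_id in {11}; recursion stops.
Total rows emitted: 4.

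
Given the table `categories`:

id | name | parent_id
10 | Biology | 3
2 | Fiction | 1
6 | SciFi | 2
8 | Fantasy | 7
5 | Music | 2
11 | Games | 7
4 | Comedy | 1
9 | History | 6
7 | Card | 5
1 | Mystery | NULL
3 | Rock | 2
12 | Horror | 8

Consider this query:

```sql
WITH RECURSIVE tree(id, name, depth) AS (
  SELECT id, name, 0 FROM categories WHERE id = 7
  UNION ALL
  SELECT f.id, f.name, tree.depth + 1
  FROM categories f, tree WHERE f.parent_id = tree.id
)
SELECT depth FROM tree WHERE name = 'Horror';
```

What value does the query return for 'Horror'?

2

Base: id=7 (Card) at depth 0.
Iteration 1: rows with parent_id in {7} -> Fantasy (id 8, depth 1), Games (id 11, depth 1).
Iteration 2: rows with parent_id in {8,11} -> Horror (id 12, depth 2).
Iteration 3: no rows with parent_id in {12}; recursion stops.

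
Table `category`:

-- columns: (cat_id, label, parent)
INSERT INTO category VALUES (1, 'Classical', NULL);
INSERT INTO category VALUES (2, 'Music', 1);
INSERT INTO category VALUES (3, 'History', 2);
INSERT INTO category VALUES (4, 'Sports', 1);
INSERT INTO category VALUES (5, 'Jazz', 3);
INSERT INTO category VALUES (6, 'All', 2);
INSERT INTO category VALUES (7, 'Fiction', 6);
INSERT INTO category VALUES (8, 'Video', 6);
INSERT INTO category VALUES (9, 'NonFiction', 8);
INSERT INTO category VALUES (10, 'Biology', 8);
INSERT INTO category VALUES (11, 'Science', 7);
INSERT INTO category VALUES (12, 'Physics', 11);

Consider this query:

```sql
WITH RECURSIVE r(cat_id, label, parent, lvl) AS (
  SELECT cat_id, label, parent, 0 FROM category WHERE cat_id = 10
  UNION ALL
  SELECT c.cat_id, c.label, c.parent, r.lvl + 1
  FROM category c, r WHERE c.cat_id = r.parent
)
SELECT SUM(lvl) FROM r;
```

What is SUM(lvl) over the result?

Base: cat_id=10 (Biology), parent=8, lvl 0.
Iteration 1: join on cat_id=8 -> Video (id 8, parent=6, lvl 1).
Iteration 2: join on cat_id=6 -> All (id 6, parent=2, lvl 2).
Iteration 3: join on cat_id=2 -> Music (id 2, parent=1, lvl 3).
Iteration 4: join on cat_id=1 -> Classical (id 1, parent=NULL, lvl 4).
Iteration 5: parent is NULL; no match; recursion stops.
SUM(lvl) = 0 + 1 + 2 + 3 + 4 = 10.

10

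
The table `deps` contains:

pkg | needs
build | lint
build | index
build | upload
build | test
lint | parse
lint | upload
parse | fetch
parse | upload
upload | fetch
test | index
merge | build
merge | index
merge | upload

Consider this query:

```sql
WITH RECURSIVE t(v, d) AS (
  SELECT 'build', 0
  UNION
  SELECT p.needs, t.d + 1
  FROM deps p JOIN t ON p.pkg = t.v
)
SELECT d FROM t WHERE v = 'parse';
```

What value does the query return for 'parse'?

Base: (build, d=0).
Iteration 1: edges from {build} -> (index, d=1), (lint, d=1), (test, d=1), (upload, d=1).
Iteration 2: edges from {index,lint,test,upload} -> (fetch, d=2), (index, d=2), (parse, d=2), (upload, d=2).
Iteration 3: edges from {fetch,index,parse,upload} -> (fetch, d=3), (upload, d=3). [UNION drops 1 duplicate row(s)]
Iteration 4: edges from {fetch,upload} -> (fetch, d=4).
Iteration 5: no outgoing edges from {fetch}; recursion stops.

2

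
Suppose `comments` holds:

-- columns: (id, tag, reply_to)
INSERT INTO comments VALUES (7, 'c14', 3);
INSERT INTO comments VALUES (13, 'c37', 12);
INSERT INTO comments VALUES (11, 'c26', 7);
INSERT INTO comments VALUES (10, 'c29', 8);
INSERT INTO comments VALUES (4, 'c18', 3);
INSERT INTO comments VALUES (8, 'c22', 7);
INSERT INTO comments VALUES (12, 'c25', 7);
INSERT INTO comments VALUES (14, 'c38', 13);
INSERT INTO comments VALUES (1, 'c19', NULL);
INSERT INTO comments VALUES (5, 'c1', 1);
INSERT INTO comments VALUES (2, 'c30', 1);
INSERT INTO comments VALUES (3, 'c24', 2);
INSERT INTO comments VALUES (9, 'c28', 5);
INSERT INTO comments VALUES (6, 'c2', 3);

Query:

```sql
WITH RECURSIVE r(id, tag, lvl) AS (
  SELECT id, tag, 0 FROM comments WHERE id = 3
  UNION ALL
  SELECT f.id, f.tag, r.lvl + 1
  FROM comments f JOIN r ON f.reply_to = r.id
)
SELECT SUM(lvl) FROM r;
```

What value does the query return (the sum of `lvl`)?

Base: id=3 (c24) at lvl 0.
Iteration 1: rows with reply_to in {3} -> c18 (id 4, lvl 1), c2 (id 6, lvl 1), c14 (id 7, lvl 1).
Iteration 2: rows with reply_to in {4,6,7} -> c22 (id 8, lvl 2), c26 (id 11, lvl 2), c25 (id 12, lvl 2).
Iteration 3: rows with reply_to in {8,11,12} -> c29 (id 10, lvl 3), c37 (id 13, lvl 3).
Iteration 4: rows with reply_to in {10,13} -> c38 (id 14, lvl 4).
Iteration 5: no rows with reply_to in {14}; recursion stops.
SUM(lvl) = 0 + 1 + 1 + 1 + 2 + 2 + 2 + 3 + 3 + 4 = 19.

19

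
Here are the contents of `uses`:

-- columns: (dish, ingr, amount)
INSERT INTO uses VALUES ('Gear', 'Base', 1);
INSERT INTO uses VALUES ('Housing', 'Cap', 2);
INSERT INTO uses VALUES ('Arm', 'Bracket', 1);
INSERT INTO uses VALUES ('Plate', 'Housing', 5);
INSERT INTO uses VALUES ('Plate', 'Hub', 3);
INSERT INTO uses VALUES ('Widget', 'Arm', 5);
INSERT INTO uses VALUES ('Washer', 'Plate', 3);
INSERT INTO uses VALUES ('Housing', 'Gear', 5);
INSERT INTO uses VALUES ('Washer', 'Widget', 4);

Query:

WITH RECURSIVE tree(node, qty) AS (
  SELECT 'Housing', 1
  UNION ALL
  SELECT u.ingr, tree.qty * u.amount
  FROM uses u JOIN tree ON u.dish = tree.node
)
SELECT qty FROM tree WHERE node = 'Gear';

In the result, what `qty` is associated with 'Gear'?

Base: (Housing, qty=1).
Iteration 1: components of {Housing} -> Cap = 1*2 = 2, Gear = 1*5 = 5.
Iteration 2: components of {Cap,Gear} -> Base = 5*1 = 5.
Iteration 3: no further components; recursion stops.

5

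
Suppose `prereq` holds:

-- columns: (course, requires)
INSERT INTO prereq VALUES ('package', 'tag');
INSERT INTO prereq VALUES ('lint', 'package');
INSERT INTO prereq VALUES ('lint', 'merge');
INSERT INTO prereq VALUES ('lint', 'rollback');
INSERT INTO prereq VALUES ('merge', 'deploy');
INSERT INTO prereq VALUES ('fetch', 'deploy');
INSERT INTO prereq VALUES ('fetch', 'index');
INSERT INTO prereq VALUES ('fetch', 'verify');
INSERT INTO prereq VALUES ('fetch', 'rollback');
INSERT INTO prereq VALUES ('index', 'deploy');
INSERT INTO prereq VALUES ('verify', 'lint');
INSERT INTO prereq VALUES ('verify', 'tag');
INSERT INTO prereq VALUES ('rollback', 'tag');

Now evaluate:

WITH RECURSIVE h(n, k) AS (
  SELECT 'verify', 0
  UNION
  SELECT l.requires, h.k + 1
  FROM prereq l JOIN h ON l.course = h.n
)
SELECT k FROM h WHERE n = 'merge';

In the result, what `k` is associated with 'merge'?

2

Base: (verify, k=0).
Iteration 1: edges from {verify} -> (lint, k=1), (tag, k=1).
Iteration 2: edges from {lint,tag} -> (merge, k=2), (package, k=2), (rollback, k=2).
Iteration 3: edges from {merge,package,rollback} -> (deploy, k=3), (tag, k=3). [UNION drops 1 duplicate row(s)]
Iteration 4: no outgoing edges from {deploy,tag}; recursion stops.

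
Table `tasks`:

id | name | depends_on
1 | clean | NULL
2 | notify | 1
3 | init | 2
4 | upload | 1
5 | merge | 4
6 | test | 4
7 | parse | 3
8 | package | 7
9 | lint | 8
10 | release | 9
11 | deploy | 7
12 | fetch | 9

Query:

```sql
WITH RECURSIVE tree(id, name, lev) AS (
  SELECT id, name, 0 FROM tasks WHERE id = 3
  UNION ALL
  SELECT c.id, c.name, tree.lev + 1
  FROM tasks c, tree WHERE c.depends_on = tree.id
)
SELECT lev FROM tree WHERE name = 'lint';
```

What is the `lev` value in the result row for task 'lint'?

3

Base: id=3 (init) at lev 0.
Iteration 1: rows with depends_on in {3} -> parse (id 7, lev 1).
Iteration 2: rows with depends_on in {7} -> package (id 8, lev 2), deploy (id 11, lev 2).
Iteration 3: rows with depends_on in {8,11} -> lint (id 9, lev 3).
Iteration 4: rows with depends_on in {9} -> release (id 10, lev 4), fetch (id 12, lev 4).
Iteration 5: no rows with depends_on in {10,12}; recursion stops.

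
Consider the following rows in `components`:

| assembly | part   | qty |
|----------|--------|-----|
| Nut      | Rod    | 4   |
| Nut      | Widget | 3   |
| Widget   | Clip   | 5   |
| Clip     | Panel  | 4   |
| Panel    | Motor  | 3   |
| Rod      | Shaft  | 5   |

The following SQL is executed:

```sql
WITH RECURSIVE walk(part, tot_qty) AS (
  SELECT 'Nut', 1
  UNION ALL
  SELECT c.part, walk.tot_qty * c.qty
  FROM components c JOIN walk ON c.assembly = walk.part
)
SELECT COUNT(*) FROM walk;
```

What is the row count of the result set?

Base: (Nut, tot_qty=1).
Iteration 1: components of {Nut} -> Rod = 1*4 = 4, Widget = 1*3 = 3.
Iteration 2: components of {Rod,Widget} -> Clip = 3*5 = 15, Shaft = 4*5 = 20.
Iteration 3: components of {Clip,Shaft} -> Panel = 15*4 = 60.
Iteration 4: components of {Panel} -> Motor = 60*3 = 180.
Iteration 5: no further components; recursion stops.
Total rows emitted: 7.

7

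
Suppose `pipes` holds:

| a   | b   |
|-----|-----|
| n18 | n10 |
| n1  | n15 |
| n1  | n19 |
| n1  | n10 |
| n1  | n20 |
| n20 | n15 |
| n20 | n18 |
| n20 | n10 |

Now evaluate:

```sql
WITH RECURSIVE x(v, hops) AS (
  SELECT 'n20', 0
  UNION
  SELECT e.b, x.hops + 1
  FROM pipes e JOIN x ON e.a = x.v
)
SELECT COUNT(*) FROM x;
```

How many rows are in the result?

Base: (n20, hops=0).
Iteration 1: edges from {n20} -> (n10, hops=1), (n15, hops=1), (n18, hops=1).
Iteration 2: edges from {n10,n15,n18} -> (n10, hops=2).
Iteration 3: no outgoing edges from {n10}; recursion stops.
Total rows emitted: 5.

5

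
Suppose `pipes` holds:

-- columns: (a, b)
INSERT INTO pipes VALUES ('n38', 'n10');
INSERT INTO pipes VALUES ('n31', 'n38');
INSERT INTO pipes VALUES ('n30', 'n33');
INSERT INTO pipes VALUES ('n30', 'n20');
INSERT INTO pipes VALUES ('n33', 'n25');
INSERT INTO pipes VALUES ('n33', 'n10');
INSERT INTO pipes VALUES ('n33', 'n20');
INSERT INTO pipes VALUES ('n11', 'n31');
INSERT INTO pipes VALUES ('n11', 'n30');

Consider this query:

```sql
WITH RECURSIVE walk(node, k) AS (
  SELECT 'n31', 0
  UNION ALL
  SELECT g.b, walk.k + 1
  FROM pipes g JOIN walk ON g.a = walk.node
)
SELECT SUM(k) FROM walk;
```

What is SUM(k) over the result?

Base: (n31, k=0).
Iteration 1: edges from {n31} -> (n38, k=1).
Iteration 2: edges from {n38} -> (n10, k=2).
Iteration 3: no outgoing edges from {n10}; recursion stops.
SUM(k) = 0 + 1 + 2 = 3.

3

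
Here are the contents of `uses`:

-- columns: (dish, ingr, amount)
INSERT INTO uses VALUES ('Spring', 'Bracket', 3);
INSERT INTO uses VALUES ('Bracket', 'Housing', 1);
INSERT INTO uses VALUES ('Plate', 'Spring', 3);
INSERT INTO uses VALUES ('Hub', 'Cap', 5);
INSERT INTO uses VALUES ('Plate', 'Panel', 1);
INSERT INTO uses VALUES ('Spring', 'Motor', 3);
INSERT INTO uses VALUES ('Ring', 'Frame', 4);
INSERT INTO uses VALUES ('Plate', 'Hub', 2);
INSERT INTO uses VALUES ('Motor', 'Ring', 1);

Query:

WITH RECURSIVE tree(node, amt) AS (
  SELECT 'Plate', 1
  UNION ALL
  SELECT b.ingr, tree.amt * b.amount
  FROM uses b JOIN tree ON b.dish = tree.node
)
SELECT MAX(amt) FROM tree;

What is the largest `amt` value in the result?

Base: (Plate, amt=1).
Iteration 1: components of {Plate} -> Hub = 1*2 = 2, Panel = 1*1 = 1, Spring = 1*3 = 3.
Iteration 2: components of {Hub,Panel,Spring} -> Bracket = 3*3 = 9, Cap = 2*5 = 10, Motor = 3*3 = 9.
Iteration 3: components of {Bracket,Cap,Motor} -> Housing = 9*1 = 9, Ring = 9*1 = 9.
Iteration 4: components of {Housing,Ring} -> Frame = 9*4 = 36.
Iteration 5: no further components; recursion stops.
amt values: 1, 1, 3, 2, 9, 9, 10, 9, 9, 36; the maximum is 36.

36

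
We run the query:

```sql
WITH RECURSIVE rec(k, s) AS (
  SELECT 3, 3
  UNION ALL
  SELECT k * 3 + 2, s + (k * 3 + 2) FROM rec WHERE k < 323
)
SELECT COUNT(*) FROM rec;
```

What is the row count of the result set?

5

Base: k=3, s=3.
Iteration 1: 3 < 323 holds -> k = 3 * 3 + 2 = 11, s = 3 + 11 = 14.
Iteration 2: 11 < 323 holds -> k = 11 * 3 + 2 = 35, s = 14 + 35 = 49.
Iteration 3: 35 < 323 holds -> k = 35 * 3 + 2 = 107, s = 49 + 107 = 156.
Iteration 4: 107 < 323 holds -> k = 107 * 3 + 2 = 323, s = 156 + 323 = 479.
Iteration 5: 323 < 323 fails; recursion stops.
Total rows emitted: 5.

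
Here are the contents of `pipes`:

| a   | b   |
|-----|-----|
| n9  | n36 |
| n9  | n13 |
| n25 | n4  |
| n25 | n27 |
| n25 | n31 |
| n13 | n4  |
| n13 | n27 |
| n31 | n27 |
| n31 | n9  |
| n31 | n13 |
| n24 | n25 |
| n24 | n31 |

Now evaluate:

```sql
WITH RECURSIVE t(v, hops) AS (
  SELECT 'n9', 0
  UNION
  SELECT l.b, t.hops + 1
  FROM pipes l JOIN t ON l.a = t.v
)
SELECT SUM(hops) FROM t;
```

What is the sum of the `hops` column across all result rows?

Base: (n9, hops=0).
Iteration 1: edges from {n9} -> (n13, hops=1), (n36, hops=1).
Iteration 2: edges from {n13,n36} -> (n27, hops=2), (n4, hops=2).
Iteration 3: no outgoing edges from {n27,n4}; recursion stops.
SUM(hops) = 0 + 1 + 1 + 2 + 2 = 6.

6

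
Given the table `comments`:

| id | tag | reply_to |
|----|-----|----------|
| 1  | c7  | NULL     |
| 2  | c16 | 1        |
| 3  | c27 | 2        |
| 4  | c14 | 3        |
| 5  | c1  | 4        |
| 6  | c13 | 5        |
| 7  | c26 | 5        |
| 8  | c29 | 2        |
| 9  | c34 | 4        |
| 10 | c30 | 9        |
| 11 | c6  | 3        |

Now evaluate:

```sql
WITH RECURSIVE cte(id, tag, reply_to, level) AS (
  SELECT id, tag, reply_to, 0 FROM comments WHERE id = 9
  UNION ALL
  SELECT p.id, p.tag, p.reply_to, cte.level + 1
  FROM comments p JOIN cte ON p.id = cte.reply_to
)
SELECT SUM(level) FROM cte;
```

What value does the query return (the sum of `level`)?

10

Base: id=9 (c34), reply_to=4, level 0.
Iteration 1: join on id=4 -> c14 (id 4, reply_to=3, level 1).
Iteration 2: join on id=3 -> c27 (id 3, reply_to=2, level 2).
Iteration 3: join on id=2 -> c16 (id 2, reply_to=1, level 3).
Iteration 4: join on id=1 -> c7 (id 1, reply_to=NULL, level 4).
Iteration 5: reply_to is NULL; no match; recursion stops.
SUM(level) = 0 + 1 + 2 + 3 + 4 = 10.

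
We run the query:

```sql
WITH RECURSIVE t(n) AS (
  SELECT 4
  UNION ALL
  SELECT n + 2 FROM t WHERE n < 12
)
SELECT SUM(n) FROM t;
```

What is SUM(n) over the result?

Base: n=4.
Iteration 1: 4 < 12 holds -> n = 4 + 2 = 6.
Iteration 2: 6 < 12 holds -> n = 6 + 2 = 8.
Iteration 3: 8 < 12 holds -> n = 8 + 2 = 10.
Iteration 4: 10 < 12 holds -> n = 10 + 2 = 12.
Iteration 5: 12 < 12 fails; recursion stops.
SUM(n) = 4 + 6 + 8 + 10 + 12 = 40.

40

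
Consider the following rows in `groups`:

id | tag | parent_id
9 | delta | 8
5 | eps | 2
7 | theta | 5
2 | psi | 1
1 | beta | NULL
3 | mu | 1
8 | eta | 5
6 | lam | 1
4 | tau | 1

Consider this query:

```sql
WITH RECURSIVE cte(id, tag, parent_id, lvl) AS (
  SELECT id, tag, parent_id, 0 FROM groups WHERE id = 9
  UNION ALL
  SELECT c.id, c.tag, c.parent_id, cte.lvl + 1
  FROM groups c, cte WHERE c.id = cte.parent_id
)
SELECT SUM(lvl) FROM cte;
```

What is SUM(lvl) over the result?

Base: id=9 (delta), parent_id=8, lvl 0.
Iteration 1: join on id=8 -> eta (id 8, parent_id=5, lvl 1).
Iteration 2: join on id=5 -> eps (id 5, parent_id=2, lvl 2).
Iteration 3: join on id=2 -> psi (id 2, parent_id=1, lvl 3).
Iteration 4: join on id=1 -> beta (id 1, parent_id=NULL, lvl 4).
Iteration 5: parent_id is NULL; no match; recursion stops.
SUM(lvl) = 0 + 1 + 2 + 3 + 4 = 10.

10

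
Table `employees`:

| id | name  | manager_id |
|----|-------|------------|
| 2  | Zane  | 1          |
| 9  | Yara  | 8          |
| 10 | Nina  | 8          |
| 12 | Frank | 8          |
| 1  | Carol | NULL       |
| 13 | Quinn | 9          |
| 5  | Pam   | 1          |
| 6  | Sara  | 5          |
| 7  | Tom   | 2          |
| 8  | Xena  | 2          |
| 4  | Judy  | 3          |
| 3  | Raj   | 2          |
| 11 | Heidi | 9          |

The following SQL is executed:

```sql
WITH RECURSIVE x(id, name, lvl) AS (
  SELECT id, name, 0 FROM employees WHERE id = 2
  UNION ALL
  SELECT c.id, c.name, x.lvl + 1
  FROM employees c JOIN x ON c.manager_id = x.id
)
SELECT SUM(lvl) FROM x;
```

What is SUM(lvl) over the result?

17

Base: id=2 (Zane) at lvl 0.
Iteration 1: rows with manager_id in {2} -> Raj (id 3, lvl 1), Tom (id 7, lvl 1), Xena (id 8, lvl 1).
Iteration 2: rows with manager_id in {3,7,8} -> Judy (id 4, lvl 2), Yara (id 9, lvl 2), Nina (id 10, lvl 2), Frank (id 12, lvl 2).
Iteration 3: rows with manager_id in {4,9,10,12} -> Heidi (id 11, lvl 3), Quinn (id 13, lvl 3).
Iteration 4: no rows with manager_id in {11,13}; recursion stops.
SUM(lvl) = 0 + 1 + 1 + 1 + 2 + 2 + 2 + 2 + 3 + 3 = 17.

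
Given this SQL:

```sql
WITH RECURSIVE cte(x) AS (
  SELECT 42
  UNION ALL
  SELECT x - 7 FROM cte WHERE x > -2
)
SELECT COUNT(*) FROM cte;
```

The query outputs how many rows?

Base: x=42.
Iteration 1: 42 > -2 holds -> x = 42 - 7 = 35.
Iteration 2: 35 > -2 holds -> x = 35 - 7 = 28.
Iteration 3: 28 > -2 holds -> x = 28 - 7 = 21.
Iteration 4: 21 > -2 holds -> x = 21 - 7 = 14.
Iteration 5: 14 > -2 holds -> x = 14 - 7 = 7.
Iteration 6: 7 > -2 holds -> x = 7 - 7 = 0.
Iteration 7: 0 > -2 holds -> x = 0 - 7 = -7.
Iteration 8: -7 > -2 fails; recursion stops.
Total rows emitted: 8.

8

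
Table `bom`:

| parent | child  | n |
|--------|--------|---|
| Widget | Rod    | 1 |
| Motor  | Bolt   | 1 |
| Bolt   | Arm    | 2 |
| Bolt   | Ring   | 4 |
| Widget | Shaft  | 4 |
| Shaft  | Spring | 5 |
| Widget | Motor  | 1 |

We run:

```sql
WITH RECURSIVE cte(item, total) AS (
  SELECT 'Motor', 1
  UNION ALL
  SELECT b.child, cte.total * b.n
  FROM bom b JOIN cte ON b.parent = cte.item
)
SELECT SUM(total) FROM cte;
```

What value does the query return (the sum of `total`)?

8

Base: (Motor, total=1).
Iteration 1: components of {Motor} -> Bolt = 1*1 = 1.
Iteration 2: components of {Bolt} -> Arm = 1*2 = 2, Ring = 1*4 = 4.
Iteration 3: no further components; recursion stops.
SUM(total) = 1 + 1 + 4 + 2 = 8.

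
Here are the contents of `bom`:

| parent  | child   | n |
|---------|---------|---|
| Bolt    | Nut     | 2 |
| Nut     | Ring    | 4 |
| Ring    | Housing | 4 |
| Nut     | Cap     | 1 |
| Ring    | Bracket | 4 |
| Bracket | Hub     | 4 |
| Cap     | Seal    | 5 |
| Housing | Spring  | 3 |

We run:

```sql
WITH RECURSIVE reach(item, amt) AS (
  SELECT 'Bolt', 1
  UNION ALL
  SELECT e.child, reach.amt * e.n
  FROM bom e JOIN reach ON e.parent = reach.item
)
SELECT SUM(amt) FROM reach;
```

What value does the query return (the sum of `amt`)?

Base: (Bolt, amt=1).
Iteration 1: components of {Bolt} -> Nut = 1*2 = 2.
Iteration 2: components of {Nut} -> Cap = 2*1 = 2, Ring = 2*4 = 8.
Iteration 3: components of {Cap,Ring} -> Bracket = 8*4 = 32, Housing = 8*4 = 32, Seal = 2*5 = 10.
Iteration 4: components of {Bracket,Housing,Seal} -> Hub = 32*4 = 128, Spring = 32*3 = 96.
Iteration 5: no further components; recursion stops.
SUM(amt) = 1 + 2 + 8 + 2 + 32 + 32 + 10 + 96 + 128 = 311.

311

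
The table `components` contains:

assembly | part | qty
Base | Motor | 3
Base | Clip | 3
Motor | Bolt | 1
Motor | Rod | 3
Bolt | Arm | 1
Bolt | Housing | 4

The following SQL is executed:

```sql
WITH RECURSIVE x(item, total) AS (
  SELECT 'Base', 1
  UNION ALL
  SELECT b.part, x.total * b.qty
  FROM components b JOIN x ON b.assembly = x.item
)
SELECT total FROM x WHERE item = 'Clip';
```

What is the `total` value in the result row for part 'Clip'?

3

Base: (Base, total=1).
Iteration 1: components of {Base} -> Clip = 1*3 = 3, Motor = 1*3 = 3.
Iteration 2: components of {Clip,Motor} -> Bolt = 3*1 = 3, Rod = 3*3 = 9.
Iteration 3: components of {Bolt,Rod} -> Arm = 3*1 = 3, Housing = 3*4 = 12.
Iteration 4: no further components; recursion stops.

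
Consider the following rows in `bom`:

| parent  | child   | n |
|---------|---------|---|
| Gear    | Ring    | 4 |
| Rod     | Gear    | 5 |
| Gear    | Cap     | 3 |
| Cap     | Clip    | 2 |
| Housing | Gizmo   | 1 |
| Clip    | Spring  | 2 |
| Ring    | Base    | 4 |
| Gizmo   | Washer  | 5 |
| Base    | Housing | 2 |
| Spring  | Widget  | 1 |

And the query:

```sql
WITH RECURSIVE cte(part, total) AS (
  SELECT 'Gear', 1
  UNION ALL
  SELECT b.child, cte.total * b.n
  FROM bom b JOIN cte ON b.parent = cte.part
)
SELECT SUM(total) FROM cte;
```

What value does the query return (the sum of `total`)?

278

Base: (Gear, total=1).
Iteration 1: components of {Gear} -> Cap = 1*3 = 3, Ring = 1*4 = 4.
Iteration 2: components of {Cap,Ring} -> Base = 4*4 = 16, Clip = 3*2 = 6.
Iteration 3: components of {Base,Clip} -> Housing = 16*2 = 32, Spring = 6*2 = 12.
Iteration 4: components of {Housing,Spring} -> Gizmo = 32*1 = 32, Widget = 12*1 = 12.
Iteration 5: components of {Gizmo,Widget} -> Washer = 32*5 = 160.
Iteration 6: no further components; recursion stops.
SUM(total) = 1 + 3 + 4 + 6 + 16 + 12 + 32 + 12 + 32 + 160 = 278.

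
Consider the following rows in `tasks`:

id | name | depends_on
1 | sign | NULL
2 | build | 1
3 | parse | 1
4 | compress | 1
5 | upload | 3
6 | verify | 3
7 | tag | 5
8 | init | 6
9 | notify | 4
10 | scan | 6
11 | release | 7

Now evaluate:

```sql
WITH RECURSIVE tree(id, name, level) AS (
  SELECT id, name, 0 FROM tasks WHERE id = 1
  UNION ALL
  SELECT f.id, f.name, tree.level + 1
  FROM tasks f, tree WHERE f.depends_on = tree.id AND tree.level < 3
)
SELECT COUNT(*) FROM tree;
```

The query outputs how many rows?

10

Base: id=1 (sign) at level 0.
Iteration 1: rows with depends_on in {1} -> build (id 2, level 1), parse (id 3, level 1), compress (id 4, level 1).
Iteration 2: rows with depends_on in {2,3,4} -> upload (id 5, level 2), verify (id 6, level 2), notify (id 9, level 2).
Iteration 3: rows with depends_on in {5,6,9} -> tag (id 7, level 3), init (id 8, level 3), scan (id 10, level 3).
Iteration 4: level < 3 fails for all current rows; recursion stops.
Total rows emitted: 10.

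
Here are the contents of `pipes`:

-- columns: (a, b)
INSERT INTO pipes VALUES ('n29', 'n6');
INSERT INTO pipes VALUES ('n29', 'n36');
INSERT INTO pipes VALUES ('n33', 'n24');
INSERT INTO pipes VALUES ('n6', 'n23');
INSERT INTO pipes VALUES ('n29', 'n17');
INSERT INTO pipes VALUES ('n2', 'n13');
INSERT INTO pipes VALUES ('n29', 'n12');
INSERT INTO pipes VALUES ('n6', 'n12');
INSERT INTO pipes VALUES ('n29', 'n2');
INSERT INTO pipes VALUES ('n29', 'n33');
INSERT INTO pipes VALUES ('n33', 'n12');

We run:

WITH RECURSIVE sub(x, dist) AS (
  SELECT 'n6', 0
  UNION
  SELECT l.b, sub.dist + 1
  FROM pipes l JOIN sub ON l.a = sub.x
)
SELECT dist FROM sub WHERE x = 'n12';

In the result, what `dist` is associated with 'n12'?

Base: (n6, dist=0).
Iteration 1: edges from {n6} -> (n12, dist=1), (n23, dist=1).
Iteration 2: no outgoing edges from {n12,n23}; recursion stops.

1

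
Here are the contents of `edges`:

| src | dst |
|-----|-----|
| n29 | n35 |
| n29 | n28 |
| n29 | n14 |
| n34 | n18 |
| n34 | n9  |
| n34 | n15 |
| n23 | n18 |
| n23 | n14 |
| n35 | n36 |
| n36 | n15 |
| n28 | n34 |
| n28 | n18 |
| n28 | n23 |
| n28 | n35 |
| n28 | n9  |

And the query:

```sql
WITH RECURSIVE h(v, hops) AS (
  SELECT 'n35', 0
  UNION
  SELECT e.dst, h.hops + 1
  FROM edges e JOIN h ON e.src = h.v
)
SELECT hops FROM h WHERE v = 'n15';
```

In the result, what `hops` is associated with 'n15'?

Base: (n35, hops=0).
Iteration 1: edges from {n35} -> (n36, hops=1).
Iteration 2: edges from {n36} -> (n15, hops=2).
Iteration 3: no outgoing edges from {n15}; recursion stops.

2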